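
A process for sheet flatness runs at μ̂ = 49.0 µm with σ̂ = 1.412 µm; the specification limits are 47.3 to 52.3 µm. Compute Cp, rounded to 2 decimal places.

Cp = (USL − LSL) / (6σ̂) = (52.3 − 47.3) / (6 × 1.412) = 5.0000 / 8.4720 = 0.5902

0.59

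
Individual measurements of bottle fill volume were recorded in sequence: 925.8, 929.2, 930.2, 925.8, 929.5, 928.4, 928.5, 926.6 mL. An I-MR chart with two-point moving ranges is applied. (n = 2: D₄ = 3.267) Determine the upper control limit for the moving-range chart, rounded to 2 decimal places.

7.28

Moving ranges: 3.4, 1.0, 4.4, 3.7, 1.1, 0.1, 1.9; M̄R̄ = 15.6000 / 7 = 2.2286
UCL_MR = D₄·M̄R̄ = 3.267 × 2.2286 = 7.2807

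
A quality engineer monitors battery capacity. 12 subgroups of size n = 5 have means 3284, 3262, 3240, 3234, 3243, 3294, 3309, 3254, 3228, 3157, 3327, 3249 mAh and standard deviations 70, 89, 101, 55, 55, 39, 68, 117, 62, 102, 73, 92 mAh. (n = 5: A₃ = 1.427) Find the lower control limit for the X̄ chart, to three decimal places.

X̄̄ = (3284 + 3262 + 3240 + 3234 + 3243 + 3294 + 3309 + 3254 + 3228 + 3157 + 3327 + 3249) / 12 = 3256.7500
s̄ = (70 + 89 + 101 + 55 + 55 + 39 + 68 + 117 + 62 + 102 + 73 + 92) / 12 = 76.9167
LCL = X̄̄ − A₃·s̄ = 3256.7500 − 1.427 × 76.9167 = 3146.9899

3146.990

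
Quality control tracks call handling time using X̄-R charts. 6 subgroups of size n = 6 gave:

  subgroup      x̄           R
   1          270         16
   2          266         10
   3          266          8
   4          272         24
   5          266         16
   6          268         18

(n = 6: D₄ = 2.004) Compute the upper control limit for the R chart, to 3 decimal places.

R̄ = (16 + 10 + 8 + 24 + 16 + 18) / 6 = 92.0000 / 6 = 15.3333
UCL_R = D₄·R̄ = 2.004 × 15.3333 = 30.7280

30.728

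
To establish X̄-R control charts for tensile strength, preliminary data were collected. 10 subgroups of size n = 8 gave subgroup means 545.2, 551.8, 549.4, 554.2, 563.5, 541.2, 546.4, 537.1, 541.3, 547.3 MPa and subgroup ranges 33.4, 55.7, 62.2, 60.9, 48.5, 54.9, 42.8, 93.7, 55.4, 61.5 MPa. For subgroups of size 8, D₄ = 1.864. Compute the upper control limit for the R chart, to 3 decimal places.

R̄ = (33.4 + 55.7 + 62.2 + 60.9 + 48.5 + 54.9 + 42.8 + 93.7 + 55.4 + 61.5) / 10 = 569.0000 / 10 = 56.9000
UCL_R = D₄·R̄ = 1.864 × 56.9000 = 106.0616

106.062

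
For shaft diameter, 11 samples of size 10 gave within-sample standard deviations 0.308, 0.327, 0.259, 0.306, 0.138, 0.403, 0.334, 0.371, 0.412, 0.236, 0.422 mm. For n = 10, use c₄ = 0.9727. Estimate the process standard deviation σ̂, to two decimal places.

s̄ = (0.308 + 0.327 + 0.259 + 0.306 + 0.138 + 0.403 + 0.334 + 0.371 + 0.412 + 0.236 + 0.422) / 11 = 0.3196
σ̂ = s̄ / c₄ = 0.3196 / 0.9727 = 0.3286

0.33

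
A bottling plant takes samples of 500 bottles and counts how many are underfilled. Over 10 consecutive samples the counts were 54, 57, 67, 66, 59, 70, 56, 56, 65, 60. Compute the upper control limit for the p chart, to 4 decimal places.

0.1659

p̄ = Σdᵢ / (k·n) = 610 / (10 × 500) = 0.12200
UCL = p̄ + 3·√(p̄(1−p̄)/n) = 0.12200 + 3 × √(0.12200×0.87800/500) = 0.12200 + 3 × 0.01464 = 0.16591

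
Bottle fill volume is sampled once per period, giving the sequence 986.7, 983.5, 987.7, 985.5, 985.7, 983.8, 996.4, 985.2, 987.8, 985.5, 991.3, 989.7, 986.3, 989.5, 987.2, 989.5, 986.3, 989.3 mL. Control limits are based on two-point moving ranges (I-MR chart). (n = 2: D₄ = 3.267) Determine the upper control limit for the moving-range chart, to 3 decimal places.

Moving ranges: 3.2, 4.2, 2.2, 0.2, 1.9, 12.6, 11.2, 2.6, 2.3, 5.8, 1.6, 3.4, 3.2, 2.3, 2.3, 3.2, 3.0; M̄R̄ = 65.2000 / 17 = 3.8353
UCL_MR = D₄·M̄R̄ = 3.267 × 3.8353 = 12.5299

12.530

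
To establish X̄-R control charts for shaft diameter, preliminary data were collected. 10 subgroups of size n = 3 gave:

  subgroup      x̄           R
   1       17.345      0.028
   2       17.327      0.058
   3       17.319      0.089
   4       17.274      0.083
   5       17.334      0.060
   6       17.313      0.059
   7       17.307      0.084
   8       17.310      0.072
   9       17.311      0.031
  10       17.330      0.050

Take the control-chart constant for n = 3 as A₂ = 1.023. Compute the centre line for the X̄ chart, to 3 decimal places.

X̄̄ = (17.345 + 17.327 + 17.319 + 17.274 + 17.334 + 17.313 + 17.307 + 17.310 + 17.311 + 17.330) / 10 = 173.1700 / 10 = 17.3170
CL = X̄̄ = 17.3170

17.317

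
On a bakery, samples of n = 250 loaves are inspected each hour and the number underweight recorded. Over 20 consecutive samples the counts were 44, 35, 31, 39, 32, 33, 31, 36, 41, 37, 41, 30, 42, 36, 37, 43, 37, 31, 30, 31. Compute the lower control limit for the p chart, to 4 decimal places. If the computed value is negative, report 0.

0.0769

p̄ = Σdᵢ / (k·n) = 717 / (20 × 250) = 0.14340
LCL = p̄ − 3·√(p̄(1−p̄)/n) = 0.14340 − 3 × 0.02217 = 0.07690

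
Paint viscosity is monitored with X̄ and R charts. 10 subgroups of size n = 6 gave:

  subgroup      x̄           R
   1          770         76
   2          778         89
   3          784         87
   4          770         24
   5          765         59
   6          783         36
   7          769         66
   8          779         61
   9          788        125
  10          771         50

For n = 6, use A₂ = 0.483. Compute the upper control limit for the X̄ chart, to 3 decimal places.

X̄̄ = (770 + 778 + 784 + 770 + 765 + 783 + 769 + 779 + 788 + 771) / 10 = 7757.0000 / 10 = 775.7000
R̄ = (76 + 89 + 87 + 24 + 59 + 36 + 66 + 61 + 125 + 50) / 10 = 673.0000 / 10 = 67.3000
UCL = X̄̄ + A₂·R̄ = 775.7000 + 0.483 × 67.3000 = 808.2059

808.206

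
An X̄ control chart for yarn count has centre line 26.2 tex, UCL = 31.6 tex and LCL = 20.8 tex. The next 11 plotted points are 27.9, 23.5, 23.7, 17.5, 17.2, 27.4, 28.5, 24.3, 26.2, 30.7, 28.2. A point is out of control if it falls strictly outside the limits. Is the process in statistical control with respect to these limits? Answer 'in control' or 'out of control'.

Compare each point to [20.8, 31.6]: sample 4 = 17.5 < LCL; sample 5 = 17.2 < LCL.

out of control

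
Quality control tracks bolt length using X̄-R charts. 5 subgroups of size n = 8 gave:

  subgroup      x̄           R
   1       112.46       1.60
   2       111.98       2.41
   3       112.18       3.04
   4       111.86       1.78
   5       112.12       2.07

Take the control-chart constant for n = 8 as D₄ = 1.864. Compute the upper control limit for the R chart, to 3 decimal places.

R̄ = (1.60 + 2.41 + 3.04 + 1.78 + 2.07) / 5 = 10.9000 / 5 = 2.1800
UCL_R = D₄·R̄ = 1.864 × 2.1800 = 4.0635

4.064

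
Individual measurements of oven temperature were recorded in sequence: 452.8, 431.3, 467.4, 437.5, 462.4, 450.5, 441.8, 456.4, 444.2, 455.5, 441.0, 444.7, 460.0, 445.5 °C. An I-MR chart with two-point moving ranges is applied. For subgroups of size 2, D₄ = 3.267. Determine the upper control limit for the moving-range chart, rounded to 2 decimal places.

Moving ranges: 21.5, 36.1, 29.9, 24.9, 11.9, 8.7, 14.6, 12.2, 11.3, 14.5, 3.7, 15.3, 14.5; M̄R̄ = 219.1000 / 13 = 16.8538
UCL_MR = D₄·M̄R̄ = 3.267 × 16.8538 = 55.0615

55.06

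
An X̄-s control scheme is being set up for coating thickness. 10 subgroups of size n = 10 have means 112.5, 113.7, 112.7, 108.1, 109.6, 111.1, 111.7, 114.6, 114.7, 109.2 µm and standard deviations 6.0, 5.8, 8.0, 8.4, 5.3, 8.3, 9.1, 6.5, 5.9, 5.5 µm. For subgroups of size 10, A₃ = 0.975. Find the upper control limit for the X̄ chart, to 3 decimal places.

118.498

X̄̄ = (112.5 + 113.7 + 112.7 + 108.1 + 109.6 + 111.1 + 111.7 + 114.6 + 114.7 + 109.2) / 10 = 111.7900
s̄ = (6.0 + 5.8 + 8.0 + 8.4 + 5.3 + 8.3 + 9.1 + 6.5 + 5.9 + 5.5) / 10 = 6.8800
UCL = X̄̄ + A₃·s̄ = 111.7900 + 0.975 × 6.8800 = 118.4980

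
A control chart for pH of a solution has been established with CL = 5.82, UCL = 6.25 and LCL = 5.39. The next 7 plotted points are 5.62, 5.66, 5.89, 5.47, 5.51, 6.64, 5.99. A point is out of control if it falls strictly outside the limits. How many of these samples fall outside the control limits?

1

Compare each point to [5.39, 6.25]: sample 6 = 6.64 > UCL.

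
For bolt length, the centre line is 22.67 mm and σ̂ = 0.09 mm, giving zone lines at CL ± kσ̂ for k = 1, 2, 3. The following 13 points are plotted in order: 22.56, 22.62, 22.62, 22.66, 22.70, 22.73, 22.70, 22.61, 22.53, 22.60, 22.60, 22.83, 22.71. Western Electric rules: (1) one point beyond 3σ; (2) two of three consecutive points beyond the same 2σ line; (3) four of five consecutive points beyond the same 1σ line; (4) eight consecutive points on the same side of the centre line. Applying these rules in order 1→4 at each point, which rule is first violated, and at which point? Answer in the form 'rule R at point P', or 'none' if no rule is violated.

Zone of each point (C = within 1σ̂, B = 1σ̂–2σ̂, A = 2σ̂–3σ̂, * = beyond 3σ̂; sign = side of CL): 1:-B, 2:-C, 3:-C, 4:-C, 5:+C, 6:+C, 7:+C, 8:-C, 9:-B, 10:-C, 11:-C, 12:+B, 13:+C
No rule fires across all 13 points.

none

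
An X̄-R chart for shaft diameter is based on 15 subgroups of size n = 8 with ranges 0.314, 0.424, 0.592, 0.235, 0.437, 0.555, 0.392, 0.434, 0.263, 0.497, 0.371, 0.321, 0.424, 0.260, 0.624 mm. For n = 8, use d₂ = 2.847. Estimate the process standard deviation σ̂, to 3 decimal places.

R̄ = (0.314 + 0.424 + 0.592 + 0.235 + 0.437 + 0.555 + 0.392 + 0.434 + 0.263 + 0.497 + 0.371 + 0.321 + 0.424 + 0.260 + 0.624) / 15 = 0.4095
σ̂ = R̄ / d₂ = 0.4095 / 2.847 = 0.1438

0.144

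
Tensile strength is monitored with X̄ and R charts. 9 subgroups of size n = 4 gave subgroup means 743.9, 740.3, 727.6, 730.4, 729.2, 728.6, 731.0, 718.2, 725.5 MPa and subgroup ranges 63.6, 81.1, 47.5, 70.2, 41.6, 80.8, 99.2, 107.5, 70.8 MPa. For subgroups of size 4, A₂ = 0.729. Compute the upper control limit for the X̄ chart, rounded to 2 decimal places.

X̄̄ = (743.9 + 740.3 + 727.6 + 730.4 + 729.2 + 728.6 + 731.0 + 718.2 + 725.5) / 9 = 6574.7000 / 9 = 730.5222
R̄ = (63.6 + 81.1 + 47.5 + 70.2 + 41.6 + 80.8 + 99.2 + 107.5 + 70.8) / 9 = 662.3000 / 9 = 73.5889
UCL = X̄̄ + A₂·R̄ = 730.5222 + 0.729 × 73.5889 = 784.1685

784.17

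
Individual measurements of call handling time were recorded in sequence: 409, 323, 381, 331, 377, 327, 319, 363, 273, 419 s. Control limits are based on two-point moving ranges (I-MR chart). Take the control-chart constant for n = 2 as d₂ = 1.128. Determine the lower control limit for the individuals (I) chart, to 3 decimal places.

181.396

X̄ = (409 + 323 + 381 + 331 + 377 + 327 + 319 + 363 + 273 + 419) / 10 = 352.2000
Moving ranges: 86, 58, 50, 46, 50, 8, 44, 90, 146; M̄R̄ = 578.0000 / 9 = 64.2222
LCL = X̄ − 3·M̄R̄/d₂ = 352.2000 − 3 × 64.2222 / 1.128 = 181.3962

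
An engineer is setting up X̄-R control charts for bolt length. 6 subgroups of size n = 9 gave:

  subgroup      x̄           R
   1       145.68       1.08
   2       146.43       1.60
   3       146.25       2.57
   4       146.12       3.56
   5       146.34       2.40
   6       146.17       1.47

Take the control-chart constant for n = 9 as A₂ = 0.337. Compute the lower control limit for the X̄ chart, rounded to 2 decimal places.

145.45

X̄̄ = (145.68 + 146.43 + 146.25 + 146.12 + 146.34 + 146.17) / 6 = 876.9900 / 6 = 146.1650
R̄ = (1.08 + 1.60 + 2.57 + 3.56 + 2.40 + 1.47) / 6 = 12.6800 / 6 = 2.1133
LCL = X̄̄ − A₂·R̄ = 146.1650 − 0.337 × 2.1133 = 145.4528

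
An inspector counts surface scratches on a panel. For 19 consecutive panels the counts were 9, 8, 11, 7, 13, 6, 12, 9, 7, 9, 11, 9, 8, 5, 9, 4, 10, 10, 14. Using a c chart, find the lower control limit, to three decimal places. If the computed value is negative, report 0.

c̄ = (9 + 8 + 11 + 7 + 13 + 6 + 12 + 9 + 7 + 9 + 11 + 9 + 8 + 5 + 9 + 4 + 10 + 10 + 14) / 19 = 171 / 19 = 9.0000
LCL = c̄ − 3√c̄ = 9.0000 − 3 × 3.0000 = 0.0000

0.000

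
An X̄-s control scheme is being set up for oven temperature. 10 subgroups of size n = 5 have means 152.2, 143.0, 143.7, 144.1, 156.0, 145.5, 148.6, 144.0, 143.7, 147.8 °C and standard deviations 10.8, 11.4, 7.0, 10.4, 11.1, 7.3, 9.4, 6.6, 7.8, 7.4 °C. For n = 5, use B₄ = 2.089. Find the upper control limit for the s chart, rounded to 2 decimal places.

18.63

s̄ = (10.8 + 11.4 + 7.0 + 10.4 + 11.1 + 7.3 + 9.4 + 6.6 + 7.8 + 7.4) / 10 = 8.9200
UCL_s = B₄·s̄ = 2.089 × 8.9200 = 18.6339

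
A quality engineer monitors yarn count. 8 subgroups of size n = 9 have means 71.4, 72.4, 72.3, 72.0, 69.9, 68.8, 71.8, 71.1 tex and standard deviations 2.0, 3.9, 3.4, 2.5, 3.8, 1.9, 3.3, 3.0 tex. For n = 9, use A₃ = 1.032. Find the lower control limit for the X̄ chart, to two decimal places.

68.14

X̄̄ = (71.4 + 72.4 + 72.3 + 72.0 + 69.9 + 68.8 + 71.8 + 71.1) / 8 = 71.2125
s̄ = (2.0 + 3.9 + 3.4 + 2.5 + 3.8 + 1.9 + 3.3 + 3.0) / 8 = 2.9750
LCL = X̄̄ − A₃·s̄ = 71.2125 − 1.032 × 2.9750 = 68.1423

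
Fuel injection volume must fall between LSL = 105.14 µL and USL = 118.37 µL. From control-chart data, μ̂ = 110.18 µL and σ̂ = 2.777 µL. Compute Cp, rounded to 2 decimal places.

Cp = (USL − LSL) / (6σ̂) = (118.37 − 105.14) / (6 × 2.777) = 13.2300 / 16.6620 = 0.7940

0.79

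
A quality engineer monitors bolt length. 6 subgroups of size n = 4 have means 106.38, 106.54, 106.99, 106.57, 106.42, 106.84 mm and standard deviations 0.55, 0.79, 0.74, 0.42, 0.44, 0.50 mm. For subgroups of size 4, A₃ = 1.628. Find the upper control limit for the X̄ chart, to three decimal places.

107.557

X̄̄ = (106.38 + 106.54 + 106.99 + 106.57 + 106.42 + 106.84) / 6 = 106.6233
s̄ = (0.55 + 0.79 + 0.74 + 0.42 + 0.44 + 0.50) / 6 = 0.5733
UCL = X̄̄ + A₃·s̄ = 106.6233 + 1.628 × 0.5733 = 107.5567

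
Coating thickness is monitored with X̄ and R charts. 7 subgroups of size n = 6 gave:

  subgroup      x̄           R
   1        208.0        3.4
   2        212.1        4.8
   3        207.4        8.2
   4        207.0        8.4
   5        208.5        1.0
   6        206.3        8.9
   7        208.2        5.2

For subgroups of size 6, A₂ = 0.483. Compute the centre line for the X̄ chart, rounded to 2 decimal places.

208.21

X̄̄ = (208.0 + 212.1 + 207.4 + 207.0 + 208.5 + 206.3 + 208.2) / 7 = 1457.5000 / 7 = 208.2143
CL = X̄̄ = 208.2143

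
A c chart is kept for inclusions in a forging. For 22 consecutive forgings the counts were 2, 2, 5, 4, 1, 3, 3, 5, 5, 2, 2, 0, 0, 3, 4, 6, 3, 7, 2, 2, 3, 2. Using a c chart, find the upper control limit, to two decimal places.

c̄ = (2 + 2 + 5 + 4 + 1 + 3 + 3 + 5 + 5 + 2 + 2 + 0 + 0 + 3 + 4 + 6 + 3 + 7 + 2 + 2 + 3 + 2) / 22 = 66 / 22 = 3.0000
UCL = c̄ + 3√c̄ = 3.0000 + 3 × √3.0000 = 3.0000 + 3 × 1.7321 = 8.1962

8.20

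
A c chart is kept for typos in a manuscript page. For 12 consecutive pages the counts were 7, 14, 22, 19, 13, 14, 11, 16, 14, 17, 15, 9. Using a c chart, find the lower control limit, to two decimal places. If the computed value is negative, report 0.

2.93

c̄ = (7 + 14 + 22 + 19 + 13 + 14 + 11 + 16 + 14 + 17 + 15 + 9) / 12 = 171 / 12 = 14.2500
LCL = c̄ − 3√c̄ = 14.2500 − 3 × 3.7749 = 2.9252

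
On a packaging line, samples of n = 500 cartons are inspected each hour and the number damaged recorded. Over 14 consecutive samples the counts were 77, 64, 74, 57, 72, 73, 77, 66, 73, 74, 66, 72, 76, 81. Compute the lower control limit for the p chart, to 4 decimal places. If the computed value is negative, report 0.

p̄ = Σdᵢ / (k·n) = 1002 / (14 × 500) = 0.14314
LCL = p̄ − 3·√(p̄(1−p̄)/n) = 0.14314 − 3 × 0.01566 = 0.09616

0.0962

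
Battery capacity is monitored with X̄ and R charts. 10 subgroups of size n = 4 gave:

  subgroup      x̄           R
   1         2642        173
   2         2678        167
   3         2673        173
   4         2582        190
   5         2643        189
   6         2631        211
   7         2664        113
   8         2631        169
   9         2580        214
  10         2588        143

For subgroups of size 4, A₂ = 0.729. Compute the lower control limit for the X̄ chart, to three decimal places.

X̄̄ = (2642 + 2678 + 2673 + 2582 + 2643 + 2631 + 2664 + 2631 + 2580 + 2588) / 10 = 26312.0000 / 10 = 2631.2000
R̄ = (173 + 167 + 173 + 190 + 189 + 211 + 113 + 169 + 214 + 143) / 10 = 1742.0000 / 10 = 174.2000
LCL = X̄̄ − A₂·R̄ = 2631.2000 − 0.729 × 174.2000 = 2504.2082

2504.208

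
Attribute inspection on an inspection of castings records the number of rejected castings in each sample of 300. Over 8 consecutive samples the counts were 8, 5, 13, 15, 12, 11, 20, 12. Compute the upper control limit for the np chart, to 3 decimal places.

p̄ = Σdᵢ / (k·n) = 96 / (8 × 300) = 0.04000
UCL = np̄ + 3·√(np̄(1−p̄)) = 12.0000 + 3 × √(12.0000×0.96000) = 12.0000 + 3 × 3.3941 = 22.1823

22.182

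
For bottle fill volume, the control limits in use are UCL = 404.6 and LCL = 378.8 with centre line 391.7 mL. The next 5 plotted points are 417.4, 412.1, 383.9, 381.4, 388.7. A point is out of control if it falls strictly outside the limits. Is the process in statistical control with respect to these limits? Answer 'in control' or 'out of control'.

Compare each point to [378.8, 404.6]: sample 1 = 417.4 > UCL; sample 2 = 412.1 > UCL.

out of control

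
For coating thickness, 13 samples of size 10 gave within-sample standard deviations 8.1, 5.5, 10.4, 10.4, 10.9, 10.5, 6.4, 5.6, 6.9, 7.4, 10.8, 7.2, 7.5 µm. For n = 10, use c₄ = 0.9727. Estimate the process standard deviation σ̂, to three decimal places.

s̄ = (8.1 + 5.5 + 10.4 + 10.4 + 10.9 + 10.5 + 6.4 + 5.6 + 6.9 + 7.4 + 10.8 + 7.2 + 7.5) / 13 = 8.2769
σ̂ = s̄ / c₄ = 8.2769 / 0.9727 = 8.5092

8.509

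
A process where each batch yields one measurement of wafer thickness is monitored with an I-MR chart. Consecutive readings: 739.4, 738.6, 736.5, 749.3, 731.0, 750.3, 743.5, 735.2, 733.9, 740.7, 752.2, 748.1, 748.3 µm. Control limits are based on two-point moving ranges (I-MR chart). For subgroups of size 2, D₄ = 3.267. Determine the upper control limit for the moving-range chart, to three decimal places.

Moving ranges: 0.8, 2.1, 12.8, 18.3, 19.3, 6.8, 8.3, 1.3, 6.8, 11.5, 4.1, 0.2; M̄R̄ = 92.3000 / 12 = 7.6917
UCL_MR = D₄·M̄R̄ = 3.267 × 7.6917 = 25.1287

25.129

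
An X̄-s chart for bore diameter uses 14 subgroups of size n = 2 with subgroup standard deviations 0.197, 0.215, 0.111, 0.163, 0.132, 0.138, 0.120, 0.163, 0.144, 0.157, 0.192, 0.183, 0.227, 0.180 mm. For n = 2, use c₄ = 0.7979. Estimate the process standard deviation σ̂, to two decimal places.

0.21

s̄ = (0.197 + 0.215 + 0.111 + 0.163 + 0.132 + 0.138 + 0.120 + 0.163 + 0.144 + 0.157 + 0.192 + 0.183 + 0.227 + 0.180) / 14 = 0.1659
σ̂ = s̄ / c₄ = 0.1659 / 0.7979 = 0.2079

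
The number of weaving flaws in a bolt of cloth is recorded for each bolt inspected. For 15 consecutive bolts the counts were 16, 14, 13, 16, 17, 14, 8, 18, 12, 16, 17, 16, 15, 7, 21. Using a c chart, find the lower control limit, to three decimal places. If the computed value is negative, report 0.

c̄ = (16 + 14 + 13 + 16 + 17 + 14 + 8 + 18 + 12 + 16 + 17 + 16 + 15 + 7 + 21) / 15 = 220 / 15 = 14.6667
LCL = c̄ − 3√c̄ = 14.6667 − 3 × 3.8297 = 3.1775

3.178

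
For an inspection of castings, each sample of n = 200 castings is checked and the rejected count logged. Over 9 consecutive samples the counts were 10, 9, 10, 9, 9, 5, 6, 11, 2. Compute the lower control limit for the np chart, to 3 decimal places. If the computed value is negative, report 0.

0.000

p̄ = Σdᵢ / (k·n) = 71 / (9 × 200) = 0.03944
LCL = np̄ − 3·√(np̄(1−p̄)) = 7.8889 − 3 × 2.7528 = -0.3694 → 0 (negative, so LCL = 0)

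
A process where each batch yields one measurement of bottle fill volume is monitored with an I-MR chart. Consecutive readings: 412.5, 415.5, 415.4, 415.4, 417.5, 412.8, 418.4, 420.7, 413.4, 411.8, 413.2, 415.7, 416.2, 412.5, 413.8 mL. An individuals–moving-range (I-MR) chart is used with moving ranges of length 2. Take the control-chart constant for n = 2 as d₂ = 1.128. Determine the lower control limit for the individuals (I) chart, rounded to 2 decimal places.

X̄ = (412.5 + 415.5 + 415.4 + 415.4 + 417.5 + 412.8 + 418.4 + 420.7 + 413.4 + 411.8 + 413.2 + 415.7 + 416.2 + 412.5 + 413.8) / 15 = 414.9867
Moving ranges: 3.0, 0.1, 0.0, 2.1, 4.7, 5.6, 2.3, 7.3, 1.6, 1.4, 2.5, 0.5, 3.7, 1.3; M̄R̄ = 36.1000 / 14 = 2.5786
LCL = X̄ − 3·M̄R̄/d₂ = 414.9867 − 3 × 2.5786 / 1.128 = 408.1288

408.13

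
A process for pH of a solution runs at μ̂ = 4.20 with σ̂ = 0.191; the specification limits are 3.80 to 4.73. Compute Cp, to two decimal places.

0.81

Cp = (USL − LSL) / (6σ̂) = (4.73 − 3.80) / (6 × 0.191) = 0.9300 / 1.1460 = 0.8115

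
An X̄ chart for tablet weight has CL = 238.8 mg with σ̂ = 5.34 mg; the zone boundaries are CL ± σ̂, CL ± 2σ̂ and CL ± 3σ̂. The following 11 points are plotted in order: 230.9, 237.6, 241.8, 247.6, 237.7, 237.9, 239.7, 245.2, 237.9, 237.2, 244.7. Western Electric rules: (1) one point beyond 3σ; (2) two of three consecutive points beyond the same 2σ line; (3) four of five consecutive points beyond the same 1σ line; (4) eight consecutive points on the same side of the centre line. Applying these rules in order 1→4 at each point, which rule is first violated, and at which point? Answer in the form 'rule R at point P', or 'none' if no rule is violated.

none

Zone of each point (C = within 1σ̂, B = 1σ̂–2σ̂, A = 2σ̂–3σ̂, * = beyond 3σ̂; sign = side of CL): 1:-B, 2:-C, 3:+C, 4:+B, 5:-C, 6:-C, 7:+C, 8:+B, 9:-C, 10:-C, 11:+B
No rule fires across all 11 points.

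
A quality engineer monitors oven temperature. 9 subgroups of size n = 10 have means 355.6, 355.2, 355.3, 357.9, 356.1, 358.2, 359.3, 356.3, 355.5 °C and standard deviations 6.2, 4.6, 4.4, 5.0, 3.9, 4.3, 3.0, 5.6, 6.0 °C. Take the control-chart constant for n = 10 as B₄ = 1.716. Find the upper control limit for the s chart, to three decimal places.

s̄ = (6.2 + 4.6 + 4.4 + 5.0 + 3.9 + 4.3 + 3.0 + 5.6 + 6.0) / 9 = 4.7778
UCL_s = B₄·s̄ = 1.716 × 4.7778 = 8.1987

8.199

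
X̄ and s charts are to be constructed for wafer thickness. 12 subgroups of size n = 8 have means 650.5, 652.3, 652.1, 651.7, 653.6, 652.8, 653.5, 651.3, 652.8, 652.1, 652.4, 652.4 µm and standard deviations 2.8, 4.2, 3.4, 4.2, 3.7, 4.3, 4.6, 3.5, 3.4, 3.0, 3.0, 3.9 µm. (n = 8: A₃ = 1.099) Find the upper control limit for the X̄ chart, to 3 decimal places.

656.321

X̄̄ = (650.5 + 652.3 + 652.1 + 651.7 + 653.6 + 652.8 + 653.5 + 651.3 + 652.8 + 652.1 + 652.4 + 652.4) / 12 = 652.2917
s̄ = (2.8 + 4.2 + 3.4 + 4.2 + 3.7 + 4.3 + 4.6 + 3.5 + 3.4 + 3.0 + 3.0 + 3.9) / 12 = 3.6667
UCL = X̄̄ + A₃·s̄ = 652.2917 + 1.099 × 3.6667 = 656.3213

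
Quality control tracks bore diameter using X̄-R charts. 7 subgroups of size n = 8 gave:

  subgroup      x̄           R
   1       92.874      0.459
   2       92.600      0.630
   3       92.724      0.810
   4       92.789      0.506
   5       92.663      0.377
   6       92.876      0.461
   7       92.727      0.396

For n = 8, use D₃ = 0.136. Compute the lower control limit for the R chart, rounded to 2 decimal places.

R̄ = (0.459 + 0.630 + 0.810 + 0.506 + 0.377 + 0.461 + 0.396) / 7 = 3.6390 / 7 = 0.5199
LCL_R = D₃·R̄ = 0.136 × 0.5199 = 0.0707

0.07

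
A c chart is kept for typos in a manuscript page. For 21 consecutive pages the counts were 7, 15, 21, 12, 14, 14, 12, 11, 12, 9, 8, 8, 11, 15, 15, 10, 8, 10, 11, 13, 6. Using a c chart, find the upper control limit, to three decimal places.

c̄ = (7 + 15 + 21 + 12 + 14 + 14 + 12 + 11 + 12 + 9 + 8 + 8 + 11 + 15 + 15 + 10 + 8 + 10 + 11 + 13 + 6) / 21 = 242 / 21 = 11.5238
UCL = c̄ + 3√c̄ = 11.5238 + 3 × √11.5238 = 11.5238 + 3 × 3.3947 = 21.7078

21.708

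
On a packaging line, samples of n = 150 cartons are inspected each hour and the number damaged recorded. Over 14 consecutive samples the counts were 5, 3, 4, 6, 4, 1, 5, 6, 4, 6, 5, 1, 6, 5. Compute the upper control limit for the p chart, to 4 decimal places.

0.0702

p̄ = Σdᵢ / (k·n) = 61 / (14 × 150) = 0.02905
UCL = p̄ + 3·√(p̄(1−p̄)/n) = 0.02905 + 3 × √(0.02905×0.97095/150) = 0.02905 + 3 × 0.01371 = 0.07018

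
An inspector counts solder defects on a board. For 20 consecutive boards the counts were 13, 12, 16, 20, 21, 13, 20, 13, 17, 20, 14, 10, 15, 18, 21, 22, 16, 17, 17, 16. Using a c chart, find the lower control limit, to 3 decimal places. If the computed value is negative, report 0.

4.345

c̄ = (13 + 12 + 16 + 20 + 21 + 13 + 20 + 13 + 17 + 20 + 14 + 10 + 15 + 18 + 21 + 22 + 16 + 17 + 17 + 16) / 20 = 331 / 20 = 16.5500
LCL = c̄ − 3√c̄ = 16.5500 − 3 × 4.0682 = 4.3455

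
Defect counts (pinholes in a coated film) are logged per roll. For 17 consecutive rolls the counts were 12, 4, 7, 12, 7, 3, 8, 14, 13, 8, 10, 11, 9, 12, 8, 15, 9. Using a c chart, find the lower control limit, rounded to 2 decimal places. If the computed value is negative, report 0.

0.27

c̄ = (12 + 4 + 7 + 12 + 7 + 3 + 8 + 14 + 13 + 8 + 10 + 11 + 9 + 12 + 8 + 15 + 9) / 17 = 162 / 17 = 9.5294
LCL = c̄ − 3√c̄ = 9.5294 − 3 × 3.0870 = 0.2685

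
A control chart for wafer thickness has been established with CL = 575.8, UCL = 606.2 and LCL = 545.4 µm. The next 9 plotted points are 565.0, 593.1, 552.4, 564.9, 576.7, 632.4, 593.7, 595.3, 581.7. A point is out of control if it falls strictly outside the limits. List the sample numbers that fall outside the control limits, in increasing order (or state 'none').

6

Compare each point to [545.4, 606.2]: sample 6 = 632.4 > UCL.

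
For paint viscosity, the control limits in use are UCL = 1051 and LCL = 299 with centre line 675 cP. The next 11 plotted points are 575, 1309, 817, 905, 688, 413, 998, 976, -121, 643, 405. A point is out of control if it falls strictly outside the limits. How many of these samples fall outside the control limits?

2

Compare each point to [299, 1051]: sample 2 = 1309 > UCL; sample 9 = -121 < LCL.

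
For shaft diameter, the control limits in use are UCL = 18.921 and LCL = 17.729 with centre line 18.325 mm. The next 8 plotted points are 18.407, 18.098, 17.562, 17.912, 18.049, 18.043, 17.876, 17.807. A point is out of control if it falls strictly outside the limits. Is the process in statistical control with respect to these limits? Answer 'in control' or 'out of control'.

out of control

Compare each point to [17.729, 18.921]: sample 3 = 17.562 < LCL.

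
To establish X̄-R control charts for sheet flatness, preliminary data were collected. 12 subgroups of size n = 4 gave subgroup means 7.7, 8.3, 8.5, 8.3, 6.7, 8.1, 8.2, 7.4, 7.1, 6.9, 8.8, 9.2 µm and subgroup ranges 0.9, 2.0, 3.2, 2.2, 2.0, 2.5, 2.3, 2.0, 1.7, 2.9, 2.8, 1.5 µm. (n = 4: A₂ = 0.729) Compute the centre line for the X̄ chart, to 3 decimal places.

X̄̄ = (7.7 + 8.3 + 8.5 + 8.3 + 6.7 + 8.1 + 8.2 + 7.4 + 7.1 + 6.9 + 8.8 + 9.2) / 12 = 95.2000 / 12 = 7.9333
CL = X̄̄ = 7.9333

7.933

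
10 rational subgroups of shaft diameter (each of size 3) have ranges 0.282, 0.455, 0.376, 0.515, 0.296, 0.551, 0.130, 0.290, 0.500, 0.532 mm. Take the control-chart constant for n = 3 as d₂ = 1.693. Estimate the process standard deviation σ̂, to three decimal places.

R̄ = (0.282 + 0.455 + 0.376 + 0.515 + 0.296 + 0.551 + 0.130 + 0.290 + 0.500 + 0.532) / 10 = 0.3927
σ̂ = R̄ / d₂ = 0.3927 / 1.693 = 0.2320

0.232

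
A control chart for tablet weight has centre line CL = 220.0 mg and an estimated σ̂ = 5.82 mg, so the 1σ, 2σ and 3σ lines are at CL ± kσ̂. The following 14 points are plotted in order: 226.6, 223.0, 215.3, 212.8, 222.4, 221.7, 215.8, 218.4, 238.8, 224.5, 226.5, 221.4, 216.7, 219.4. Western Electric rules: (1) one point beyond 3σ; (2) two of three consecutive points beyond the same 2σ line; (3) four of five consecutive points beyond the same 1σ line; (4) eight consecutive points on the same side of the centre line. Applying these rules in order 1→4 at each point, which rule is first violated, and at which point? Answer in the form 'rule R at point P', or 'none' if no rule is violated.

Zone of each point (C = within 1σ̂, B = 1σ̂–2σ̂, A = 2σ̂–3σ̂, * = beyond 3σ̂; sign = side of CL): 1:+B, 2:+C, 3:-C, 4:-B, 5:+C, 6:+C, 7:-C, 8:-C, 9:+*, 10:+C, 11:+B, 12:+C, 13:-C, 14:-C
Rule 1 (one point beyond the 3σ limits) is satisfied at point 9.

rule 1 at point 9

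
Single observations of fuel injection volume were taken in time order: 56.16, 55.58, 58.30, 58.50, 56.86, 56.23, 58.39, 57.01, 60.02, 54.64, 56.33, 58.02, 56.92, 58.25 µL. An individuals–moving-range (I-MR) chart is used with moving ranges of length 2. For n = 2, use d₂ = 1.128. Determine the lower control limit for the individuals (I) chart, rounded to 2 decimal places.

X̄ = (56.16 + 55.58 + 58.30 + 58.50 + 56.86 + 56.23 + 58.39 + 57.01 + 60.02 + 54.64 + 56.33 + 58.02 + 56.92 + 58.25) / 14 = 57.2293
Moving ranges: 0.58, 2.72, 0.20, 1.64, 0.63, 2.16, 1.38, 3.01, 5.38, 1.69, 1.69, 1.10, 1.33; M̄R̄ = 23.5100 / 13 = 1.8085
LCL = X̄ − 3·M̄R̄/d₂ = 57.2293 − 3 × 1.8085 / 1.128 = 52.4195

52.42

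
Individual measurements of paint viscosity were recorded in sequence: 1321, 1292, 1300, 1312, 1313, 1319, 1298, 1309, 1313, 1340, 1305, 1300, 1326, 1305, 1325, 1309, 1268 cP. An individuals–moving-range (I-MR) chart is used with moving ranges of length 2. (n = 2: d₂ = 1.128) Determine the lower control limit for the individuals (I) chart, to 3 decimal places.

X̄ = (1321 + 1292 + 1300 + 1312 + 1313 + 1319 + 1298 + 1309 + 1313 + 1340 + 1305 + 1300 + 1326 + 1305 + 1325 + 1309 + 1268) / 17 = 1309.1176
Moving ranges: 29, 8, 12, 1, 6, 21, 11, 4, 27, 35, 5, 26, 21, 20, 16, 41; M̄R̄ = 283.0000 / 16 = 17.6875
LCL = X̄ − 3·M̄R̄/d₂ = 1309.1176 − 3 × 17.6875 / 1.128 = 1262.0764

1262.076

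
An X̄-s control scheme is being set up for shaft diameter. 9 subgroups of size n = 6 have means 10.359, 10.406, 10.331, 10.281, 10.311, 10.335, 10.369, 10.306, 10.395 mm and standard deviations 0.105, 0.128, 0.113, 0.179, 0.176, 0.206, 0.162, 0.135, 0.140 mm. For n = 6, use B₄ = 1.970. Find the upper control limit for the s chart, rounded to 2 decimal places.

0.29

s̄ = (0.105 + 0.128 + 0.113 + 0.179 + 0.176 + 0.206 + 0.162 + 0.135 + 0.140) / 9 = 0.1493
UCL_s = B₄·s̄ = 1.970 × 0.1493 = 0.2942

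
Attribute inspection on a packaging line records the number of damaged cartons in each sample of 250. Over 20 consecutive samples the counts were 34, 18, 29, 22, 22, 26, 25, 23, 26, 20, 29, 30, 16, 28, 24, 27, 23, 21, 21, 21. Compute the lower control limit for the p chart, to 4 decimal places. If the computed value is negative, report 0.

0.0408

p̄ = Σdᵢ / (k·n) = 485 / (20 × 250) = 0.09700
LCL = p̄ − 3·√(p̄(1−p̄)/n) = 0.09700 − 3 × 0.01872 = 0.04085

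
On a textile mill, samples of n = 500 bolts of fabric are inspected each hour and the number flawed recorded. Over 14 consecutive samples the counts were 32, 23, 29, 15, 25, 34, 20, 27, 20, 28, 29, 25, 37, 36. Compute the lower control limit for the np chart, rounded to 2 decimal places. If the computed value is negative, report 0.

11.94

p̄ = Σdᵢ / (k·n) = 380 / (14 × 500) = 0.05429
LCL = np̄ − 3·√(np̄(1−p̄)) = 27.1429 − 3 × 5.0665 = 11.9434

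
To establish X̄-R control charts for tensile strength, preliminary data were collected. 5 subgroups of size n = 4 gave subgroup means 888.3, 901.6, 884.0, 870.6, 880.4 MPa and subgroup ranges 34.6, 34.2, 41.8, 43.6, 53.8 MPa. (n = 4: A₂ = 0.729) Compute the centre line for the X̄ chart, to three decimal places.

884.980

X̄̄ = (888.3 + 901.6 + 884.0 + 870.6 + 880.4) / 5 = 4424.9000 / 5 = 884.9800
CL = X̄̄ = 884.9800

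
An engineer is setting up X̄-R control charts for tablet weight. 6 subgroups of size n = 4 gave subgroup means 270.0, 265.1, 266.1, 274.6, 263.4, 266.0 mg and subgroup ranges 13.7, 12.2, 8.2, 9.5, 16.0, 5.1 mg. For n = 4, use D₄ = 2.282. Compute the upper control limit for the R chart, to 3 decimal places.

24.608

R̄ = (13.7 + 12.2 + 8.2 + 9.5 + 16.0 + 5.1) / 6 = 64.7000 / 6 = 10.7833
UCL_R = D₄·R̄ = 2.282 × 10.7833 = 24.6076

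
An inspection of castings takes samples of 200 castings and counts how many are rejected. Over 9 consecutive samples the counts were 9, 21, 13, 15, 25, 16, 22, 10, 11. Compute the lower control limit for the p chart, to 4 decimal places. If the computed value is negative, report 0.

0.0217

p̄ = Σdᵢ / (k·n) = 142 / (9 × 200) = 0.07889
LCL = p̄ − 3·√(p̄(1−p̄)/n) = 0.07889 − 3 × 0.01906 = 0.02171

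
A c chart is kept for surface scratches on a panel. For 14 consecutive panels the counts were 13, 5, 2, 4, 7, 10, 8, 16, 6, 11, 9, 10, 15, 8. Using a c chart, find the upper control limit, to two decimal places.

c̄ = (13 + 5 + 2 + 4 + 7 + 10 + 8 + 16 + 6 + 11 + 9 + 10 + 15 + 8) / 14 = 124 / 14 = 8.8571
UCL = c̄ + 3√c̄ = 8.8571 + 3 × √8.8571 = 8.8571 + 3 × 2.9761 = 17.7854

17.79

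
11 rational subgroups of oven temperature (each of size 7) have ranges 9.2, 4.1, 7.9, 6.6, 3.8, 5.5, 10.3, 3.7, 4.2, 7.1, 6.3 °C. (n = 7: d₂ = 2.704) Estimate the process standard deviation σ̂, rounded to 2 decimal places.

R̄ = (9.2 + 4.1 + 7.9 + 6.6 + 3.8 + 5.5 + 10.3 + 3.7 + 4.2 + 7.1 + 6.3) / 11 = 6.2455
σ̂ = R̄ / d₂ = 6.2455 / 2.704 = 2.3097

2.31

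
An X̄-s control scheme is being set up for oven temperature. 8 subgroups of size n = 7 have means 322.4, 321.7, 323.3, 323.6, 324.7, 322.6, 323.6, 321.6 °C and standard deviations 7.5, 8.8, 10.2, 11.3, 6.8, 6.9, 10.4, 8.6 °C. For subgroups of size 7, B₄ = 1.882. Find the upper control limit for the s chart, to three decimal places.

16.585

s̄ = (7.5 + 8.8 + 10.2 + 11.3 + 6.8 + 6.9 + 10.4 + 8.6) / 8 = 8.8125
UCL_s = B₄·s̄ = 1.882 × 8.8125 = 16.5851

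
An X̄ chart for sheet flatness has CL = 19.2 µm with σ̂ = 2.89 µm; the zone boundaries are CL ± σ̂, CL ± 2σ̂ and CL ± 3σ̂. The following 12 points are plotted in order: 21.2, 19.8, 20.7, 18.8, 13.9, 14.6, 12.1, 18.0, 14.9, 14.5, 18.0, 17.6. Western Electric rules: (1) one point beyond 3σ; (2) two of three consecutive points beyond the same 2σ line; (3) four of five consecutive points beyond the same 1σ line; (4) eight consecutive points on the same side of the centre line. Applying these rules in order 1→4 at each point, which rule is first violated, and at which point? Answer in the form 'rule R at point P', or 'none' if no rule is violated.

rule 3 at point 9

Zone of each point (C = within 1σ̂, B = 1σ̂–2σ̂, A = 2σ̂–3σ̂, * = beyond 3σ̂; sign = side of CL): 1:+C, 2:+C, 3:+C, 4:-C, 5:-B, 6:-B, 7:-A, 8:-C, 9:-B, 10:-B, 11:-C, 12:-C
Rule 3 (four of five consecutive points beyond the same 1σ limit) is satisfied at point 9.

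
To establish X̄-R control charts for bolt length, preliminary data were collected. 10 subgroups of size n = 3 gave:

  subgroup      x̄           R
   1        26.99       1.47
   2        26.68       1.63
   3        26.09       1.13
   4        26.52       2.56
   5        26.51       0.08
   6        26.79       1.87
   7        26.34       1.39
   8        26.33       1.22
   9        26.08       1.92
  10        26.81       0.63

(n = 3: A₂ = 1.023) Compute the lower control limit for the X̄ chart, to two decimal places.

X̄̄ = (26.99 + 26.68 + 26.09 + 26.52 + 26.51 + 26.79 + 26.34 + 26.33 + 26.08 + 26.81) / 10 = 265.1400 / 10 = 26.5140
R̄ = (1.47 + 1.63 + 1.13 + 2.56 + 0.08 + 1.87 + 1.39 + 1.22 + 1.92 + 0.63) / 10 = 13.9000 / 10 = 1.3900
LCL = X̄̄ − A₂·R̄ = 26.5140 − 1.023 × 1.3900 = 25.0920

25.09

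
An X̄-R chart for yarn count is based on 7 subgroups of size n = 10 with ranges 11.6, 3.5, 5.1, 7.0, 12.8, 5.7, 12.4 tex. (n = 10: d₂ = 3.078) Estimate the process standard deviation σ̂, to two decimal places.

2.70

R̄ = (11.6 + 3.5 + 5.1 + 7.0 + 12.8 + 5.7 + 12.4) / 7 = 8.3000
σ̂ = R̄ / d₂ = 8.3000 / 3.078 = 2.6966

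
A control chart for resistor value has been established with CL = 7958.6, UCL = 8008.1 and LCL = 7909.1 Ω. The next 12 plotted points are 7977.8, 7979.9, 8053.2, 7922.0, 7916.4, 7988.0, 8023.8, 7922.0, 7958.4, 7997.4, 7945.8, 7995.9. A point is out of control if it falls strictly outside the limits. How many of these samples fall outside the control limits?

Compare each point to [7909.1, 8008.1]: sample 3 = 8053.2 > UCL; sample 7 = 8023.8 > UCL.

2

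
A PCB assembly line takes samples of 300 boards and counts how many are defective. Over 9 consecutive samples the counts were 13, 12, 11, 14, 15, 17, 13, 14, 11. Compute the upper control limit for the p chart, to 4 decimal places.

0.0801

p̄ = Σdᵢ / (k·n) = 120 / (9 × 300) = 0.04444
UCL = p̄ + 3·√(p̄(1−p̄)/n) = 0.04444 + 3 × √(0.04444×0.95556/300) = 0.04444 + 3 × 0.01190 = 0.08014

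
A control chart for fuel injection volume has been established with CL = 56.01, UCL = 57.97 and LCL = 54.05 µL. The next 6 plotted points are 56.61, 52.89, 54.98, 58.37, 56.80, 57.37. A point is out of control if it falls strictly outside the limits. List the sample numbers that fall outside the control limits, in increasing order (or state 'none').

2, 4

Compare each point to [54.05, 57.97]: sample 2 = 52.89 < LCL; sample 4 = 58.37 > UCL.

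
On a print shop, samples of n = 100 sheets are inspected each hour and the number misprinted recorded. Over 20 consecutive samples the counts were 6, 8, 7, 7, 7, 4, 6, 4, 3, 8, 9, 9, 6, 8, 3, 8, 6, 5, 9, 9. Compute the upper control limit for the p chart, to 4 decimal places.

0.1405

p̄ = Σdᵢ / (k·n) = 132 / (20 × 100) = 0.06600
UCL = p̄ + 3·√(p̄(1−p̄)/n) = 0.06600 + 3 × √(0.06600×0.93400/100) = 0.06600 + 3 × 0.02483 = 0.14048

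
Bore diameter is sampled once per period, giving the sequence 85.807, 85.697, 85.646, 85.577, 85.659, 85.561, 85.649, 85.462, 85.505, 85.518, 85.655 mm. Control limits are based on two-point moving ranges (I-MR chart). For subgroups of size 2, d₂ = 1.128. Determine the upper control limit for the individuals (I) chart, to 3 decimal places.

X̄ = (85.807 + 85.697 + 85.646 + 85.577 + 85.659 + 85.561 + 85.649 + 85.462 + 85.505 + 85.518 + 85.655) / 11 = 85.6124
Moving ranges: 0.110, 0.051, 0.069, 0.082, 0.098, 0.088, 0.187, 0.043, 0.013, 0.137; M̄R̄ = 0.8780 / 10 = 0.0878
UCL = X̄ + 3·M̄R̄/d₂ = 85.6124 + 3 × 0.0878 / 1.128 = 85.8459

85.846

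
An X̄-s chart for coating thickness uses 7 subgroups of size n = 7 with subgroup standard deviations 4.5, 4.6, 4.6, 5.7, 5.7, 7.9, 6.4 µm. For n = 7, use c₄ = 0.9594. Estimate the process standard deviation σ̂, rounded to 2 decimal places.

5.87

s̄ = (4.5 + 4.6 + 4.6 + 5.7 + 5.7 + 7.9 + 6.4) / 7 = 5.6286
σ̂ = s̄ / c₄ = 5.6286 / 0.9594 = 5.8668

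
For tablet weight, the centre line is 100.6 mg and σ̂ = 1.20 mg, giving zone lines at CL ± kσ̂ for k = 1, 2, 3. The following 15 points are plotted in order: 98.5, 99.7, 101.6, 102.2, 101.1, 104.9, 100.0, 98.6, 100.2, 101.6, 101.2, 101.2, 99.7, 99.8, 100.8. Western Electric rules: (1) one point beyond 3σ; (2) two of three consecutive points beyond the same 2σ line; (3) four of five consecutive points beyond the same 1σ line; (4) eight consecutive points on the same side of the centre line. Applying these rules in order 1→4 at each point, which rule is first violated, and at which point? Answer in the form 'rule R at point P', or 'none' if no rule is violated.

Zone of each point (C = within 1σ̂, B = 1σ̂–2σ̂, A = 2σ̂–3σ̂, * = beyond 3σ̂; sign = side of CL): 1:-B, 2:-C, 3:+C, 4:+B, 5:+C, 6:+*, 7:-C, 8:-B, 9:-C, 10:+C, 11:+C, 12:+C, 13:-C, 14:-C, 15:+C
Rule 1 (one point beyond the 3σ limits) is satisfied at point 6.

rule 1 at point 6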